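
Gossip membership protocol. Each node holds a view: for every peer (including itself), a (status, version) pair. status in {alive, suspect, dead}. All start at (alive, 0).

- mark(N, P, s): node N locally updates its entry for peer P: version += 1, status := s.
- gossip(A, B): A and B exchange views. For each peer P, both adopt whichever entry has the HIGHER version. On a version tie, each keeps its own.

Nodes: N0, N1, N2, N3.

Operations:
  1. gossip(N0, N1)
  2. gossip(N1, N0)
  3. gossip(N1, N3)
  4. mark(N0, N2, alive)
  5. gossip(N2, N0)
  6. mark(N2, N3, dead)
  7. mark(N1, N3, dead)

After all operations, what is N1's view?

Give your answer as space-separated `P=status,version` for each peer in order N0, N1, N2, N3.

Answer: N0=alive,0 N1=alive,0 N2=alive,0 N3=dead,1

Derivation:
Op 1: gossip N0<->N1 -> N0.N0=(alive,v0) N0.N1=(alive,v0) N0.N2=(alive,v0) N0.N3=(alive,v0) | N1.N0=(alive,v0) N1.N1=(alive,v0) N1.N2=(alive,v0) N1.N3=(alive,v0)
Op 2: gossip N1<->N0 -> N1.N0=(alive,v0) N1.N1=(alive,v0) N1.N2=(alive,v0) N1.N3=(alive,v0) | N0.N0=(alive,v0) N0.N1=(alive,v0) N0.N2=(alive,v0) N0.N3=(alive,v0)
Op 3: gossip N1<->N3 -> N1.N0=(alive,v0) N1.N1=(alive,v0) N1.N2=(alive,v0) N1.N3=(alive,v0) | N3.N0=(alive,v0) N3.N1=(alive,v0) N3.N2=(alive,v0) N3.N3=(alive,v0)
Op 4: N0 marks N2=alive -> (alive,v1)
Op 5: gossip N2<->N0 -> N2.N0=(alive,v0) N2.N1=(alive,v0) N2.N2=(alive,v1) N2.N3=(alive,v0) | N0.N0=(alive,v0) N0.N1=(alive,v0) N0.N2=(alive,v1) N0.N3=(alive,v0)
Op 6: N2 marks N3=dead -> (dead,v1)
Op 7: N1 marks N3=dead -> (dead,v1)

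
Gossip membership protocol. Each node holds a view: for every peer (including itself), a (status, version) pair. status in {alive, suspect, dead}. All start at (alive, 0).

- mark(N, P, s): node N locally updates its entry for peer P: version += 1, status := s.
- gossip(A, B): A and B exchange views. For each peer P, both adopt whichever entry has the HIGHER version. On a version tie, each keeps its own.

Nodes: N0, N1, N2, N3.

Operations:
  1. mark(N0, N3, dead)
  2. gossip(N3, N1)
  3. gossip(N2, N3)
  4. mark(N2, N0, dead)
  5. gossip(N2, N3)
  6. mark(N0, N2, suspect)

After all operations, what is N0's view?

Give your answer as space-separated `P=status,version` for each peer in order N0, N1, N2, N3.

Op 1: N0 marks N3=dead -> (dead,v1)
Op 2: gossip N3<->N1 -> N3.N0=(alive,v0) N3.N1=(alive,v0) N3.N2=(alive,v0) N3.N3=(alive,v0) | N1.N0=(alive,v0) N1.N1=(alive,v0) N1.N2=(alive,v0) N1.N3=(alive,v0)
Op 3: gossip N2<->N3 -> N2.N0=(alive,v0) N2.N1=(alive,v0) N2.N2=(alive,v0) N2.N3=(alive,v0) | N3.N0=(alive,v0) N3.N1=(alive,v0) N3.N2=(alive,v0) N3.N3=(alive,v0)
Op 4: N2 marks N0=dead -> (dead,v1)
Op 5: gossip N2<->N3 -> N2.N0=(dead,v1) N2.N1=(alive,v0) N2.N2=(alive,v0) N2.N3=(alive,v0) | N3.N0=(dead,v1) N3.N1=(alive,v0) N3.N2=(alive,v0) N3.N3=(alive,v0)
Op 6: N0 marks N2=suspect -> (suspect,v1)

Answer: N0=alive,0 N1=alive,0 N2=suspect,1 N3=dead,1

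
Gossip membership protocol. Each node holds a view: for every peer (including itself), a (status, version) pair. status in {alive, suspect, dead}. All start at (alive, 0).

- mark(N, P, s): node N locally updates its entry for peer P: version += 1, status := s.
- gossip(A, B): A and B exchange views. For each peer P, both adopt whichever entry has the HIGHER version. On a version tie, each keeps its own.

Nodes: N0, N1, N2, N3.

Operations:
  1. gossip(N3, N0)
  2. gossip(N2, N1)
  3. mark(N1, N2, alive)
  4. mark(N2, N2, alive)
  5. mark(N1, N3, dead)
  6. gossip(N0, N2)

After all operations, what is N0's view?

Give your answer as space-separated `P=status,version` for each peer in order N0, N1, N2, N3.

Op 1: gossip N3<->N0 -> N3.N0=(alive,v0) N3.N1=(alive,v0) N3.N2=(alive,v0) N3.N3=(alive,v0) | N0.N0=(alive,v0) N0.N1=(alive,v0) N0.N2=(alive,v0) N0.N3=(alive,v0)
Op 2: gossip N2<->N1 -> N2.N0=(alive,v0) N2.N1=(alive,v0) N2.N2=(alive,v0) N2.N3=(alive,v0) | N1.N0=(alive,v0) N1.N1=(alive,v0) N1.N2=(alive,v0) N1.N3=(alive,v0)
Op 3: N1 marks N2=alive -> (alive,v1)
Op 4: N2 marks N2=alive -> (alive,v1)
Op 5: N1 marks N3=dead -> (dead,v1)
Op 6: gossip N0<->N2 -> N0.N0=(alive,v0) N0.N1=(alive,v0) N0.N2=(alive,v1) N0.N3=(alive,v0) | N2.N0=(alive,v0) N2.N1=(alive,v0) N2.N2=(alive,v1) N2.N3=(alive,v0)

Answer: N0=alive,0 N1=alive,0 N2=alive,1 N3=alive,0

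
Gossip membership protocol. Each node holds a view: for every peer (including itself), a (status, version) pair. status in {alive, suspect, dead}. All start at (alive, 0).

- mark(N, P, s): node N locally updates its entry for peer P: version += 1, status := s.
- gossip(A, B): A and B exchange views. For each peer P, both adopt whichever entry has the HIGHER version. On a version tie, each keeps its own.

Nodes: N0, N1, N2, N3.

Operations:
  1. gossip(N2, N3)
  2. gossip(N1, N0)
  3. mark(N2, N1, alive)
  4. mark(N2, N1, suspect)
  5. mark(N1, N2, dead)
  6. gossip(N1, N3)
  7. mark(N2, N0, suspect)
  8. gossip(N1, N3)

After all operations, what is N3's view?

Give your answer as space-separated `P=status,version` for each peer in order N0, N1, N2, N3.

Answer: N0=alive,0 N1=alive,0 N2=dead,1 N3=alive,0

Derivation:
Op 1: gossip N2<->N3 -> N2.N0=(alive,v0) N2.N1=(alive,v0) N2.N2=(alive,v0) N2.N3=(alive,v0) | N3.N0=(alive,v0) N3.N1=(alive,v0) N3.N2=(alive,v0) N3.N3=(alive,v0)
Op 2: gossip N1<->N0 -> N1.N0=(alive,v0) N1.N1=(alive,v0) N1.N2=(alive,v0) N1.N3=(alive,v0) | N0.N0=(alive,v0) N0.N1=(alive,v0) N0.N2=(alive,v0) N0.N3=(alive,v0)
Op 3: N2 marks N1=alive -> (alive,v1)
Op 4: N2 marks N1=suspect -> (suspect,v2)
Op 5: N1 marks N2=dead -> (dead,v1)
Op 6: gossip N1<->N3 -> N1.N0=(alive,v0) N1.N1=(alive,v0) N1.N2=(dead,v1) N1.N3=(alive,v0) | N3.N0=(alive,v0) N3.N1=(alive,v0) N3.N2=(dead,v1) N3.N3=(alive,v0)
Op 7: N2 marks N0=suspect -> (suspect,v1)
Op 8: gossip N1<->N3 -> N1.N0=(alive,v0) N1.N1=(alive,v0) N1.N2=(dead,v1) N1.N3=(alive,v0) | N3.N0=(alive,v0) N3.N1=(alive,v0) N3.N2=(dead,v1) N3.N3=(alive,v0)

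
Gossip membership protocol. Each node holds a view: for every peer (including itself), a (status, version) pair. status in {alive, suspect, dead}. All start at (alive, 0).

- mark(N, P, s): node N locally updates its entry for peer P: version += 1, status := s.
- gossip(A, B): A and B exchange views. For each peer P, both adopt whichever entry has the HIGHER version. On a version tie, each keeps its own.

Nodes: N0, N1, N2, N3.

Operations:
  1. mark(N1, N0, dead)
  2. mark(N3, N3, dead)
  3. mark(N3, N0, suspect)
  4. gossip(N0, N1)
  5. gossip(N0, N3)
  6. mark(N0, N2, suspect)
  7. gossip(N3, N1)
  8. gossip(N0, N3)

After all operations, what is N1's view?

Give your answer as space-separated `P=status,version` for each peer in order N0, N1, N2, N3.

Answer: N0=dead,1 N1=alive,0 N2=alive,0 N3=dead,1

Derivation:
Op 1: N1 marks N0=dead -> (dead,v1)
Op 2: N3 marks N3=dead -> (dead,v1)
Op 3: N3 marks N0=suspect -> (suspect,v1)
Op 4: gossip N0<->N1 -> N0.N0=(dead,v1) N0.N1=(alive,v0) N0.N2=(alive,v0) N0.N3=(alive,v0) | N1.N0=(dead,v1) N1.N1=(alive,v0) N1.N2=(alive,v0) N1.N3=(alive,v0)
Op 5: gossip N0<->N3 -> N0.N0=(dead,v1) N0.N1=(alive,v0) N0.N2=(alive,v0) N0.N3=(dead,v1) | N3.N0=(suspect,v1) N3.N1=(alive,v0) N3.N2=(alive,v0) N3.N3=(dead,v1)
Op 6: N0 marks N2=suspect -> (suspect,v1)
Op 7: gossip N3<->N1 -> N3.N0=(suspect,v1) N3.N1=(alive,v0) N3.N2=(alive,v0) N3.N3=(dead,v1) | N1.N0=(dead,v1) N1.N1=(alive,v0) N1.N2=(alive,v0) N1.N3=(dead,v1)
Op 8: gossip N0<->N3 -> N0.N0=(dead,v1) N0.N1=(alive,v0) N0.N2=(suspect,v1) N0.N3=(dead,v1) | N3.N0=(suspect,v1) N3.N1=(alive,v0) N3.N2=(suspect,v1) N3.N3=(dead,v1)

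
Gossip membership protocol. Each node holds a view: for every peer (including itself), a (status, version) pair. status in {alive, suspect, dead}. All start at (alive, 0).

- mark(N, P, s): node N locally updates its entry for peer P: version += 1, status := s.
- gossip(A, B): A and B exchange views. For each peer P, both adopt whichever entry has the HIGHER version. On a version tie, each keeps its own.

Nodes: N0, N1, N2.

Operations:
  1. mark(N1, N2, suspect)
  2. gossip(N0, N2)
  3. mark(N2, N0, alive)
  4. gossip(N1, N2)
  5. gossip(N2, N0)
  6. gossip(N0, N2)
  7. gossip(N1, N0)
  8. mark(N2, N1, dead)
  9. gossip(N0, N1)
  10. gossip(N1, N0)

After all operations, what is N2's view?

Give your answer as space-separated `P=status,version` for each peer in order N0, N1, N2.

Op 1: N1 marks N2=suspect -> (suspect,v1)
Op 2: gossip N0<->N2 -> N0.N0=(alive,v0) N0.N1=(alive,v0) N0.N2=(alive,v0) | N2.N0=(alive,v0) N2.N1=(alive,v0) N2.N2=(alive,v0)
Op 3: N2 marks N0=alive -> (alive,v1)
Op 4: gossip N1<->N2 -> N1.N0=(alive,v1) N1.N1=(alive,v0) N1.N2=(suspect,v1) | N2.N0=(alive,v1) N2.N1=(alive,v0) N2.N2=(suspect,v1)
Op 5: gossip N2<->N0 -> N2.N0=(alive,v1) N2.N1=(alive,v0) N2.N2=(suspect,v1) | N0.N0=(alive,v1) N0.N1=(alive,v0) N0.N2=(suspect,v1)
Op 6: gossip N0<->N2 -> N0.N0=(alive,v1) N0.N1=(alive,v0) N0.N2=(suspect,v1) | N2.N0=(alive,v1) N2.N1=(alive,v0) N2.N2=(suspect,v1)
Op 7: gossip N1<->N0 -> N1.N0=(alive,v1) N1.N1=(alive,v0) N1.N2=(suspect,v1) | N0.N0=(alive,v1) N0.N1=(alive,v0) N0.N2=(suspect,v1)
Op 8: N2 marks N1=dead -> (dead,v1)
Op 9: gossip N0<->N1 -> N0.N0=(alive,v1) N0.N1=(alive,v0) N0.N2=(suspect,v1) | N1.N0=(alive,v1) N1.N1=(alive,v0) N1.N2=(suspect,v1)
Op 10: gossip N1<->N0 -> N1.N0=(alive,v1) N1.N1=(alive,v0) N1.N2=(suspect,v1) | N0.N0=(alive,v1) N0.N1=(alive,v0) N0.N2=(suspect,v1)

Answer: N0=alive,1 N1=dead,1 N2=suspect,1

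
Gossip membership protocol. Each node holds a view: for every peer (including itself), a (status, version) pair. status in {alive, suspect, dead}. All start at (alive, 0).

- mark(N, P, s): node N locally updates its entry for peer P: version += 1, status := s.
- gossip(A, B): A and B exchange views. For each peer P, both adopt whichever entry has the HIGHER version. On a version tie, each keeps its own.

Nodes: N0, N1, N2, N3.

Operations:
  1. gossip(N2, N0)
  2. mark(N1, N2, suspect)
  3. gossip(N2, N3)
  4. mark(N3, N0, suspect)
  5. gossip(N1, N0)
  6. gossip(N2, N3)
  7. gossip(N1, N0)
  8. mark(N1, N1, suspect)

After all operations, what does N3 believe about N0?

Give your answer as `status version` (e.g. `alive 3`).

Op 1: gossip N2<->N0 -> N2.N0=(alive,v0) N2.N1=(alive,v0) N2.N2=(alive,v0) N2.N3=(alive,v0) | N0.N0=(alive,v0) N0.N1=(alive,v0) N0.N2=(alive,v0) N0.N3=(alive,v0)
Op 2: N1 marks N2=suspect -> (suspect,v1)
Op 3: gossip N2<->N3 -> N2.N0=(alive,v0) N2.N1=(alive,v0) N2.N2=(alive,v0) N2.N3=(alive,v0) | N3.N0=(alive,v0) N3.N1=(alive,v0) N3.N2=(alive,v0) N3.N3=(alive,v0)
Op 4: N3 marks N0=suspect -> (suspect,v1)
Op 5: gossip N1<->N0 -> N1.N0=(alive,v0) N1.N1=(alive,v0) N1.N2=(suspect,v1) N1.N3=(alive,v0) | N0.N0=(alive,v0) N0.N1=(alive,v0) N0.N2=(suspect,v1) N0.N3=(alive,v0)
Op 6: gossip N2<->N3 -> N2.N0=(suspect,v1) N2.N1=(alive,v0) N2.N2=(alive,v0) N2.N3=(alive,v0) | N3.N0=(suspect,v1) N3.N1=(alive,v0) N3.N2=(alive,v0) N3.N3=(alive,v0)
Op 7: gossip N1<->N0 -> N1.N0=(alive,v0) N1.N1=(alive,v0) N1.N2=(suspect,v1) N1.N3=(alive,v0) | N0.N0=(alive,v0) N0.N1=(alive,v0) N0.N2=(suspect,v1) N0.N3=(alive,v0)
Op 8: N1 marks N1=suspect -> (suspect,v1)

Answer: suspect 1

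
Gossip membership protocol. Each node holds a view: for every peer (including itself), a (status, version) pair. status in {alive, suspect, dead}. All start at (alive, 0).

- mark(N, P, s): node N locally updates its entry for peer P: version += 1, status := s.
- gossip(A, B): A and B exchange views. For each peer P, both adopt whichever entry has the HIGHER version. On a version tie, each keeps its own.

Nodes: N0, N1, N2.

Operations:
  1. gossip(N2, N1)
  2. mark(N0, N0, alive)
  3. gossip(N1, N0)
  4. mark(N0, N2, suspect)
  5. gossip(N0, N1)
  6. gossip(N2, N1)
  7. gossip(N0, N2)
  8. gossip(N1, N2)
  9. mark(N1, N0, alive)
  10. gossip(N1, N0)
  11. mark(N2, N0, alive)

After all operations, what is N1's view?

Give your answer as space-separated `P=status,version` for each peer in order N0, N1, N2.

Op 1: gossip N2<->N1 -> N2.N0=(alive,v0) N2.N1=(alive,v0) N2.N2=(alive,v0) | N1.N0=(alive,v0) N1.N1=(alive,v0) N1.N2=(alive,v0)
Op 2: N0 marks N0=alive -> (alive,v1)
Op 3: gossip N1<->N0 -> N1.N0=(alive,v1) N1.N1=(alive,v0) N1.N2=(alive,v0) | N0.N0=(alive,v1) N0.N1=(alive,v0) N0.N2=(alive,v0)
Op 4: N0 marks N2=suspect -> (suspect,v1)
Op 5: gossip N0<->N1 -> N0.N0=(alive,v1) N0.N1=(alive,v0) N0.N2=(suspect,v1) | N1.N0=(alive,v1) N1.N1=(alive,v0) N1.N2=(suspect,v1)
Op 6: gossip N2<->N1 -> N2.N0=(alive,v1) N2.N1=(alive,v0) N2.N2=(suspect,v1) | N1.N0=(alive,v1) N1.N1=(alive,v0) N1.N2=(suspect,v1)
Op 7: gossip N0<->N2 -> N0.N0=(alive,v1) N0.N1=(alive,v0) N0.N2=(suspect,v1) | N2.N0=(alive,v1) N2.N1=(alive,v0) N2.N2=(suspect,v1)
Op 8: gossip N1<->N2 -> N1.N0=(alive,v1) N1.N1=(alive,v0) N1.N2=(suspect,v1) | N2.N0=(alive,v1) N2.N1=(alive,v0) N2.N2=(suspect,v1)
Op 9: N1 marks N0=alive -> (alive,v2)
Op 10: gossip N1<->N0 -> N1.N0=(alive,v2) N1.N1=(alive,v0) N1.N2=(suspect,v1) | N0.N0=(alive,v2) N0.N1=(alive,v0) N0.N2=(suspect,v1)
Op 11: N2 marks N0=alive -> (alive,v2)

Answer: N0=alive,2 N1=alive,0 N2=suspect,1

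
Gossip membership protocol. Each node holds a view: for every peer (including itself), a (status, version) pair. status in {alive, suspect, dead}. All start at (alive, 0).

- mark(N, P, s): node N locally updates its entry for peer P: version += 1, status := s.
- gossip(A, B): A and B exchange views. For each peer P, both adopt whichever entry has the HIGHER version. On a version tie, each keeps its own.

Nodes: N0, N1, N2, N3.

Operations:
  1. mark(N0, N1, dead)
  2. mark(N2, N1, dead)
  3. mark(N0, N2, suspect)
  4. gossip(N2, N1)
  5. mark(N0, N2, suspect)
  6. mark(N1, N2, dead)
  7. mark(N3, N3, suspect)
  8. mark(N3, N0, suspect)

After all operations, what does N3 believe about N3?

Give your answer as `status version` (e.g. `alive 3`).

Answer: suspect 1

Derivation:
Op 1: N0 marks N1=dead -> (dead,v1)
Op 2: N2 marks N1=dead -> (dead,v1)
Op 3: N0 marks N2=suspect -> (suspect,v1)
Op 4: gossip N2<->N1 -> N2.N0=(alive,v0) N2.N1=(dead,v1) N2.N2=(alive,v0) N2.N3=(alive,v0) | N1.N0=(alive,v0) N1.N1=(dead,v1) N1.N2=(alive,v0) N1.N3=(alive,v0)
Op 5: N0 marks N2=suspect -> (suspect,v2)
Op 6: N1 marks N2=dead -> (dead,v1)
Op 7: N3 marks N3=suspect -> (suspect,v1)
Op 8: N3 marks N0=suspect -> (suspect,v1)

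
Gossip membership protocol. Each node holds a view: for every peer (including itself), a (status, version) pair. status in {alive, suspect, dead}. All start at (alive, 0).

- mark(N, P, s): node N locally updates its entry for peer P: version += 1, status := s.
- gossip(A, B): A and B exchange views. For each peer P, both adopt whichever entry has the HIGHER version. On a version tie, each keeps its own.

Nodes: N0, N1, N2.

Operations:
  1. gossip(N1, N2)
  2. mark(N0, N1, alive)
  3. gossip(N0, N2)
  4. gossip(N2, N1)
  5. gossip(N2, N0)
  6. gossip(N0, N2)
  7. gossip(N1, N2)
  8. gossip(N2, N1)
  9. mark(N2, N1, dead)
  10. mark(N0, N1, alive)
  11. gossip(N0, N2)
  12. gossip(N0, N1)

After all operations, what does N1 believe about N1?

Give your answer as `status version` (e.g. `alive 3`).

Answer: alive 2

Derivation:
Op 1: gossip N1<->N2 -> N1.N0=(alive,v0) N1.N1=(alive,v0) N1.N2=(alive,v0) | N2.N0=(alive,v0) N2.N1=(alive,v0) N2.N2=(alive,v0)
Op 2: N0 marks N1=alive -> (alive,v1)
Op 3: gossip N0<->N2 -> N0.N0=(alive,v0) N0.N1=(alive,v1) N0.N2=(alive,v0) | N2.N0=(alive,v0) N2.N1=(alive,v1) N2.N2=(alive,v0)
Op 4: gossip N2<->N1 -> N2.N0=(alive,v0) N2.N1=(alive,v1) N2.N2=(alive,v0) | N1.N0=(alive,v0) N1.N1=(alive,v1) N1.N2=(alive,v0)
Op 5: gossip N2<->N0 -> N2.N0=(alive,v0) N2.N1=(alive,v1) N2.N2=(alive,v0) | N0.N0=(alive,v0) N0.N1=(alive,v1) N0.N2=(alive,v0)
Op 6: gossip N0<->N2 -> N0.N0=(alive,v0) N0.N1=(alive,v1) N0.N2=(alive,v0) | N2.N0=(alive,v0) N2.N1=(alive,v1) N2.N2=(alive,v0)
Op 7: gossip N1<->N2 -> N1.N0=(alive,v0) N1.N1=(alive,v1) N1.N2=(alive,v0) | N2.N0=(alive,v0) N2.N1=(alive,v1) N2.N2=(alive,v0)
Op 8: gossip N2<->N1 -> N2.N0=(alive,v0) N2.N1=(alive,v1) N2.N2=(alive,v0) | N1.N0=(alive,v0) N1.N1=(alive,v1) N1.N2=(alive,v0)
Op 9: N2 marks N1=dead -> (dead,v2)
Op 10: N0 marks N1=alive -> (alive,v2)
Op 11: gossip N0<->N2 -> N0.N0=(alive,v0) N0.N1=(alive,v2) N0.N2=(alive,v0) | N2.N0=(alive,v0) N2.N1=(dead,v2) N2.N2=(alive,v0)
Op 12: gossip N0<->N1 -> N0.N0=(alive,v0) N0.N1=(alive,v2) N0.N2=(alive,v0) | N1.N0=(alive,v0) N1.N1=(alive,v2) N1.N2=(alive,v0)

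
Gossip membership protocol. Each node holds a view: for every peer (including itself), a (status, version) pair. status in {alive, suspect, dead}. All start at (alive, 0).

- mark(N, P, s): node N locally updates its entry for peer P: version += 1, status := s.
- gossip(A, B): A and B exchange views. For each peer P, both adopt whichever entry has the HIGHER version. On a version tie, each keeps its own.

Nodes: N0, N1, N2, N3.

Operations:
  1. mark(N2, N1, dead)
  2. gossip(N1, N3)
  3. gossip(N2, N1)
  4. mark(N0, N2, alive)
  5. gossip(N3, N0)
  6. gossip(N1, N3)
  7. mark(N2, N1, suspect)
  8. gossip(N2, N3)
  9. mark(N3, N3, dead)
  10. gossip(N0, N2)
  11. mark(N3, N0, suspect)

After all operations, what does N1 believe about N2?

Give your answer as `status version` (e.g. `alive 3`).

Answer: alive 1

Derivation:
Op 1: N2 marks N1=dead -> (dead,v1)
Op 2: gossip N1<->N3 -> N1.N0=(alive,v0) N1.N1=(alive,v0) N1.N2=(alive,v0) N1.N3=(alive,v0) | N3.N0=(alive,v0) N3.N1=(alive,v0) N3.N2=(alive,v0) N3.N3=(alive,v0)
Op 3: gossip N2<->N1 -> N2.N0=(alive,v0) N2.N1=(dead,v1) N2.N2=(alive,v0) N2.N3=(alive,v0) | N1.N0=(alive,v0) N1.N1=(dead,v1) N1.N2=(alive,v0) N1.N3=(alive,v0)
Op 4: N0 marks N2=alive -> (alive,v1)
Op 5: gossip N3<->N0 -> N3.N0=(alive,v0) N3.N1=(alive,v0) N3.N2=(alive,v1) N3.N3=(alive,v0) | N0.N0=(alive,v0) N0.N1=(alive,v0) N0.N2=(alive,v1) N0.N3=(alive,v0)
Op 6: gossip N1<->N3 -> N1.N0=(alive,v0) N1.N1=(dead,v1) N1.N2=(alive,v1) N1.N3=(alive,v0) | N3.N0=(alive,v0) N3.N1=(dead,v1) N3.N2=(alive,v1) N3.N3=(alive,v0)
Op 7: N2 marks N1=suspect -> (suspect,v2)
Op 8: gossip N2<->N3 -> N2.N0=(alive,v0) N2.N1=(suspect,v2) N2.N2=(alive,v1) N2.N3=(alive,v0) | N3.N0=(alive,v0) N3.N1=(suspect,v2) N3.N2=(alive,v1) N3.N3=(alive,v0)
Op 9: N3 marks N3=dead -> (dead,v1)
Op 10: gossip N0<->N2 -> N0.N0=(alive,v0) N0.N1=(suspect,v2) N0.N2=(alive,v1) N0.N3=(alive,v0) | N2.N0=(alive,v0) N2.N1=(suspect,v2) N2.N2=(alive,v1) N2.N3=(alive,v0)
Op 11: N3 marks N0=suspect -> (suspect,v1)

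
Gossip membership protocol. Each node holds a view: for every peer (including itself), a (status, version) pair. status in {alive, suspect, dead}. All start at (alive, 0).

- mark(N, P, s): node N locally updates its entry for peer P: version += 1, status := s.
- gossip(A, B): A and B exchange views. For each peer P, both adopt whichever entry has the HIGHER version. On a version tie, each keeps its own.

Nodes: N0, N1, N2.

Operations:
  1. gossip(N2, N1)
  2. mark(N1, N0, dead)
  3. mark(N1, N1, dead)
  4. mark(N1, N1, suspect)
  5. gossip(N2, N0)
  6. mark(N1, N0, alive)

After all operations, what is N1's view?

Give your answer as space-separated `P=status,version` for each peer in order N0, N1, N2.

Op 1: gossip N2<->N1 -> N2.N0=(alive,v0) N2.N1=(alive,v0) N2.N2=(alive,v0) | N1.N0=(alive,v0) N1.N1=(alive,v0) N1.N2=(alive,v0)
Op 2: N1 marks N0=dead -> (dead,v1)
Op 3: N1 marks N1=dead -> (dead,v1)
Op 4: N1 marks N1=suspect -> (suspect,v2)
Op 5: gossip N2<->N0 -> N2.N0=(alive,v0) N2.N1=(alive,v0) N2.N2=(alive,v0) | N0.N0=(alive,v0) N0.N1=(alive,v0) N0.N2=(alive,v0)
Op 6: N1 marks N0=alive -> (alive,v2)

Answer: N0=alive,2 N1=suspect,2 N2=alive,0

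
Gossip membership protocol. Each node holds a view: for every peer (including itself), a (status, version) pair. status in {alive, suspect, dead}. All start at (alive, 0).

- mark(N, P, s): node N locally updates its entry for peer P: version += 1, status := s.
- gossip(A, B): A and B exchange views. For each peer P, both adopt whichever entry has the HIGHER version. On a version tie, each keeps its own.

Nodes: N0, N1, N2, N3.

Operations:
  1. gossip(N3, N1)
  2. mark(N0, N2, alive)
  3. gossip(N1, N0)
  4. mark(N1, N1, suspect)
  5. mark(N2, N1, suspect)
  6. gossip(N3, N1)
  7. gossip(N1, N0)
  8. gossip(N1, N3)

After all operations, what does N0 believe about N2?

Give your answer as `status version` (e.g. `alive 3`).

Answer: alive 1

Derivation:
Op 1: gossip N3<->N1 -> N3.N0=(alive,v0) N3.N1=(alive,v0) N3.N2=(alive,v0) N3.N3=(alive,v0) | N1.N0=(alive,v0) N1.N1=(alive,v0) N1.N2=(alive,v0) N1.N3=(alive,v0)
Op 2: N0 marks N2=alive -> (alive,v1)
Op 3: gossip N1<->N0 -> N1.N0=(alive,v0) N1.N1=(alive,v0) N1.N2=(alive,v1) N1.N3=(alive,v0) | N0.N0=(alive,v0) N0.N1=(alive,v0) N0.N2=(alive,v1) N0.N3=(alive,v0)
Op 4: N1 marks N1=suspect -> (suspect,v1)
Op 5: N2 marks N1=suspect -> (suspect,v1)
Op 6: gossip N3<->N1 -> N3.N0=(alive,v0) N3.N1=(suspect,v1) N3.N2=(alive,v1) N3.N3=(alive,v0) | N1.N0=(alive,v0) N1.N1=(suspect,v1) N1.N2=(alive,v1) N1.N3=(alive,v0)
Op 7: gossip N1<->N0 -> N1.N0=(alive,v0) N1.N1=(suspect,v1) N1.N2=(alive,v1) N1.N3=(alive,v0) | N0.N0=(alive,v0) N0.N1=(suspect,v1) N0.N2=(alive,v1) N0.N3=(alive,v0)
Op 8: gossip N1<->N3 -> N1.N0=(alive,v0) N1.N1=(suspect,v1) N1.N2=(alive,v1) N1.N3=(alive,v0) | N3.N0=(alive,v0) N3.N1=(suspect,v1) N3.N2=(alive,v1) N3.N3=(alive,v0)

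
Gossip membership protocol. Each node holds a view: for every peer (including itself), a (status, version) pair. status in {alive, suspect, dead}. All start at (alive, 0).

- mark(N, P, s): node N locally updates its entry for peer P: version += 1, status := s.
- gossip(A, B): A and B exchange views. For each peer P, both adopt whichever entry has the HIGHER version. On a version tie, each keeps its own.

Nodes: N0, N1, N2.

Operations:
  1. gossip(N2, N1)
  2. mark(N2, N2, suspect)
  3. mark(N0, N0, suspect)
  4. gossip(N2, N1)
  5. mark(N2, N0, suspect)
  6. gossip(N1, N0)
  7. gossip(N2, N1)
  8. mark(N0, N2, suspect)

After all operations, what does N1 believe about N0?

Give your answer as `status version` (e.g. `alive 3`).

Op 1: gossip N2<->N1 -> N2.N0=(alive,v0) N2.N1=(alive,v0) N2.N2=(alive,v0) | N1.N0=(alive,v0) N1.N1=(alive,v0) N1.N2=(alive,v0)
Op 2: N2 marks N2=suspect -> (suspect,v1)
Op 3: N0 marks N0=suspect -> (suspect,v1)
Op 4: gossip N2<->N1 -> N2.N0=(alive,v0) N2.N1=(alive,v0) N2.N2=(suspect,v1) | N1.N0=(alive,v0) N1.N1=(alive,v0) N1.N2=(suspect,v1)
Op 5: N2 marks N0=suspect -> (suspect,v1)
Op 6: gossip N1<->N0 -> N1.N0=(suspect,v1) N1.N1=(alive,v0) N1.N2=(suspect,v1) | N0.N0=(suspect,v1) N0.N1=(alive,v0) N0.N2=(suspect,v1)
Op 7: gossip N2<->N1 -> N2.N0=(suspect,v1) N2.N1=(alive,v0) N2.N2=(suspect,v1) | N1.N0=(suspect,v1) N1.N1=(alive,v0) N1.N2=(suspect,v1)
Op 8: N0 marks N2=suspect -> (suspect,v2)

Answer: suspect 1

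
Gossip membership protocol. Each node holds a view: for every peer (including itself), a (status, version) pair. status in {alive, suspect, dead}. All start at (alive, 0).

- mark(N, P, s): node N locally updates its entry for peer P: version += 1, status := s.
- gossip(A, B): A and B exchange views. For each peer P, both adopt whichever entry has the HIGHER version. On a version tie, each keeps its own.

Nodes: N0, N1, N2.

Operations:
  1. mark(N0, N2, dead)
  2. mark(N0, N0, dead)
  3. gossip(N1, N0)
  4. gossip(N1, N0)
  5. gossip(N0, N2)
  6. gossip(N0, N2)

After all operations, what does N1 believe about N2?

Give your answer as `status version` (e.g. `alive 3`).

Op 1: N0 marks N2=dead -> (dead,v1)
Op 2: N0 marks N0=dead -> (dead,v1)
Op 3: gossip N1<->N0 -> N1.N0=(dead,v1) N1.N1=(alive,v0) N1.N2=(dead,v1) | N0.N0=(dead,v1) N0.N1=(alive,v0) N0.N2=(dead,v1)
Op 4: gossip N1<->N0 -> N1.N0=(dead,v1) N1.N1=(alive,v0) N1.N2=(dead,v1) | N0.N0=(dead,v1) N0.N1=(alive,v0) N0.N2=(dead,v1)
Op 5: gossip N0<->N2 -> N0.N0=(dead,v1) N0.N1=(alive,v0) N0.N2=(dead,v1) | N2.N0=(dead,v1) N2.N1=(alive,v0) N2.N2=(dead,v1)
Op 6: gossip N0<->N2 -> N0.N0=(dead,v1) N0.N1=(alive,v0) N0.N2=(dead,v1) | N2.N0=(dead,v1) N2.N1=(alive,v0) N2.N2=(dead,v1)

Answer: dead 1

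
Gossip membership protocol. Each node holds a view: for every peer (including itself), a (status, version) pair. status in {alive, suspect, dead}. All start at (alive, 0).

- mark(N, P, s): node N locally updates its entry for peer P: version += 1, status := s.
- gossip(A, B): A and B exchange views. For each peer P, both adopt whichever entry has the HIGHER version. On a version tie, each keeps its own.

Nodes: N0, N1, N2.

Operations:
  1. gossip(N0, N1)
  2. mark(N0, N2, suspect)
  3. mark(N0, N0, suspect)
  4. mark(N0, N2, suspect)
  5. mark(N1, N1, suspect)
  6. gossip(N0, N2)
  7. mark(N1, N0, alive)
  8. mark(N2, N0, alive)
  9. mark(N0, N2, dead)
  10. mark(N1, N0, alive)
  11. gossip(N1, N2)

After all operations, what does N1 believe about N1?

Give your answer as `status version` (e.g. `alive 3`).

Op 1: gossip N0<->N1 -> N0.N0=(alive,v0) N0.N1=(alive,v0) N0.N2=(alive,v0) | N1.N0=(alive,v0) N1.N1=(alive,v0) N1.N2=(alive,v0)
Op 2: N0 marks N2=suspect -> (suspect,v1)
Op 3: N0 marks N0=suspect -> (suspect,v1)
Op 4: N0 marks N2=suspect -> (suspect,v2)
Op 5: N1 marks N1=suspect -> (suspect,v1)
Op 6: gossip N0<->N2 -> N0.N0=(suspect,v1) N0.N1=(alive,v0) N0.N2=(suspect,v2) | N2.N0=(suspect,v1) N2.N1=(alive,v0) N2.N2=(suspect,v2)
Op 7: N1 marks N0=alive -> (alive,v1)
Op 8: N2 marks N0=alive -> (alive,v2)
Op 9: N0 marks N2=dead -> (dead,v3)
Op 10: N1 marks N0=alive -> (alive,v2)
Op 11: gossip N1<->N2 -> N1.N0=(alive,v2) N1.N1=(suspect,v1) N1.N2=(suspect,v2) | N2.N0=(alive,v2) N2.N1=(suspect,v1) N2.N2=(suspect,v2)

Answer: suspect 1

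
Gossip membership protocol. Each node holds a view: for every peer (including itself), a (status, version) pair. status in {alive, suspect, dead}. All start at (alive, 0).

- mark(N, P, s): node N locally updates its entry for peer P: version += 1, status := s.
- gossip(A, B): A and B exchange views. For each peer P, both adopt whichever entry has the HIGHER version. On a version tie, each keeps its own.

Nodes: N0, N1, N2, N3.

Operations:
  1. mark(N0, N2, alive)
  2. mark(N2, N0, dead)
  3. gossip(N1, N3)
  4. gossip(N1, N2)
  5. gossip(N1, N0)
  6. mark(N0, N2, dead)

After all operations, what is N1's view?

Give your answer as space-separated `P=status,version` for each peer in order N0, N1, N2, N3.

Op 1: N0 marks N2=alive -> (alive,v1)
Op 2: N2 marks N0=dead -> (dead,v1)
Op 3: gossip N1<->N3 -> N1.N0=(alive,v0) N1.N1=(alive,v0) N1.N2=(alive,v0) N1.N3=(alive,v0) | N3.N0=(alive,v0) N3.N1=(alive,v0) N3.N2=(alive,v0) N3.N3=(alive,v0)
Op 4: gossip N1<->N2 -> N1.N0=(dead,v1) N1.N1=(alive,v0) N1.N2=(alive,v0) N1.N3=(alive,v0) | N2.N0=(dead,v1) N2.N1=(alive,v0) N2.N2=(alive,v0) N2.N3=(alive,v0)
Op 5: gossip N1<->N0 -> N1.N0=(dead,v1) N1.N1=(alive,v0) N1.N2=(alive,v1) N1.N3=(alive,v0) | N0.N0=(dead,v1) N0.N1=(alive,v0) N0.N2=(alive,v1) N0.N3=(alive,v0)
Op 6: N0 marks N2=dead -> (dead,v2)

Answer: N0=dead,1 N1=alive,0 N2=alive,1 N3=alive,0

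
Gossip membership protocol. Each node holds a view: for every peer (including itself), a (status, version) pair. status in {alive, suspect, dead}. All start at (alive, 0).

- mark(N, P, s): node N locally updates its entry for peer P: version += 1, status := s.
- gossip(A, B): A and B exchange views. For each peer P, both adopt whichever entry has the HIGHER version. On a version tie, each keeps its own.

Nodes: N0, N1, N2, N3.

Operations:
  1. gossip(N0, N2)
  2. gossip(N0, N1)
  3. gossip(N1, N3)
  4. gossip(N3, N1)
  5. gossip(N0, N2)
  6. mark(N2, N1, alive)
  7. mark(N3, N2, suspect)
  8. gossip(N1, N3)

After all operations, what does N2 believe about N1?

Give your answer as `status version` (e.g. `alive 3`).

Op 1: gossip N0<->N2 -> N0.N0=(alive,v0) N0.N1=(alive,v0) N0.N2=(alive,v0) N0.N3=(alive,v0) | N2.N0=(alive,v0) N2.N1=(alive,v0) N2.N2=(alive,v0) N2.N3=(alive,v0)
Op 2: gossip N0<->N1 -> N0.N0=(alive,v0) N0.N1=(alive,v0) N0.N2=(alive,v0) N0.N3=(alive,v0) | N1.N0=(alive,v0) N1.N1=(alive,v0) N1.N2=(alive,v0) N1.N3=(alive,v0)
Op 3: gossip N1<->N3 -> N1.N0=(alive,v0) N1.N1=(alive,v0) N1.N2=(alive,v0) N1.N3=(alive,v0) | N3.N0=(alive,v0) N3.N1=(alive,v0) N3.N2=(alive,v0) N3.N3=(alive,v0)
Op 4: gossip N3<->N1 -> N3.N0=(alive,v0) N3.N1=(alive,v0) N3.N2=(alive,v0) N3.N3=(alive,v0) | N1.N0=(alive,v0) N1.N1=(alive,v0) N1.N2=(alive,v0) N1.N3=(alive,v0)
Op 5: gossip N0<->N2 -> N0.N0=(alive,v0) N0.N1=(alive,v0) N0.N2=(alive,v0) N0.N3=(alive,v0) | N2.N0=(alive,v0) N2.N1=(alive,v0) N2.N2=(alive,v0) N2.N3=(alive,v0)
Op 6: N2 marks N1=alive -> (alive,v1)
Op 7: N3 marks N2=suspect -> (suspect,v1)
Op 8: gossip N1<->N3 -> N1.N0=(alive,v0) N1.N1=(alive,v0) N1.N2=(suspect,v1) N1.N3=(alive,v0) | N3.N0=(alive,v0) N3.N1=(alive,v0) N3.N2=(suspect,v1) N3.N3=(alive,v0)

Answer: alive 1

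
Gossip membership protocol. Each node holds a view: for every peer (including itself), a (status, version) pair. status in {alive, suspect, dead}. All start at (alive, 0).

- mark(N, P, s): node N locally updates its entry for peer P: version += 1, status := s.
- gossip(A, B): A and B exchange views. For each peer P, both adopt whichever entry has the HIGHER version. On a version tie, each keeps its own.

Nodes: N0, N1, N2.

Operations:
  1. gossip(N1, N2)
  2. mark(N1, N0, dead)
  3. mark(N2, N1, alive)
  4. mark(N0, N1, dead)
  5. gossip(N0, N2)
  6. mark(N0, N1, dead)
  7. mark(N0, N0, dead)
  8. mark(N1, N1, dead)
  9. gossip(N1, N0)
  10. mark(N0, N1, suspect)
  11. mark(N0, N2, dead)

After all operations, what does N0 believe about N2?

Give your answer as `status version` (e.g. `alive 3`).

Answer: dead 1

Derivation:
Op 1: gossip N1<->N2 -> N1.N0=(alive,v0) N1.N1=(alive,v0) N1.N2=(alive,v0) | N2.N0=(alive,v0) N2.N1=(alive,v0) N2.N2=(alive,v0)
Op 2: N1 marks N0=dead -> (dead,v1)
Op 3: N2 marks N1=alive -> (alive,v1)
Op 4: N0 marks N1=dead -> (dead,v1)
Op 5: gossip N0<->N2 -> N0.N0=(alive,v0) N0.N1=(dead,v1) N0.N2=(alive,v0) | N2.N0=(alive,v0) N2.N1=(alive,v1) N2.N2=(alive,v0)
Op 6: N0 marks N1=dead -> (dead,v2)
Op 7: N0 marks N0=dead -> (dead,v1)
Op 8: N1 marks N1=dead -> (dead,v1)
Op 9: gossip N1<->N0 -> N1.N0=(dead,v1) N1.N1=(dead,v2) N1.N2=(alive,v0) | N0.N0=(dead,v1) N0.N1=(dead,v2) N0.N2=(alive,v0)
Op 10: N0 marks N1=suspect -> (suspect,v3)
Op 11: N0 marks N2=dead -> (dead,v1)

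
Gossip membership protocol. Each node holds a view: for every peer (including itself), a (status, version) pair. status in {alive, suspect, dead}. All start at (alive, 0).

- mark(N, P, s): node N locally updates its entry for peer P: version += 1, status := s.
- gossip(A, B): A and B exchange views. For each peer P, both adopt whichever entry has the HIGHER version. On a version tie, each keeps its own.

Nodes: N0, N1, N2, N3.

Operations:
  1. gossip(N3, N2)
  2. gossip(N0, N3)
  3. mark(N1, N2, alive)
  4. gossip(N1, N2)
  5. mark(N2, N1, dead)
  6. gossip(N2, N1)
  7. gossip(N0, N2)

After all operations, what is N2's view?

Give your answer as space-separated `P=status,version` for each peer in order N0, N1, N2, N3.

Op 1: gossip N3<->N2 -> N3.N0=(alive,v0) N3.N1=(alive,v0) N3.N2=(alive,v0) N3.N3=(alive,v0) | N2.N0=(alive,v0) N2.N1=(alive,v0) N2.N2=(alive,v0) N2.N3=(alive,v0)
Op 2: gossip N0<->N3 -> N0.N0=(alive,v0) N0.N1=(alive,v0) N0.N2=(alive,v0) N0.N3=(alive,v0) | N3.N0=(alive,v0) N3.N1=(alive,v0) N3.N2=(alive,v0) N3.N3=(alive,v0)
Op 3: N1 marks N2=alive -> (alive,v1)
Op 4: gossip N1<->N2 -> N1.N0=(alive,v0) N1.N1=(alive,v0) N1.N2=(alive,v1) N1.N3=(alive,v0) | N2.N0=(alive,v0) N2.N1=(alive,v0) N2.N2=(alive,v1) N2.N3=(alive,v0)
Op 5: N2 marks N1=dead -> (dead,v1)
Op 6: gossip N2<->N1 -> N2.N0=(alive,v0) N2.N1=(dead,v1) N2.N2=(alive,v1) N2.N3=(alive,v0) | N1.N0=(alive,v0) N1.N1=(dead,v1) N1.N2=(alive,v1) N1.N3=(alive,v0)
Op 7: gossip N0<->N2 -> N0.N0=(alive,v0) N0.N1=(dead,v1) N0.N2=(alive,v1) N0.N3=(alive,v0) | N2.N0=(alive,v0) N2.N1=(dead,v1) N2.N2=(alive,v1) N2.N3=(alive,v0)

Answer: N0=alive,0 N1=dead,1 N2=alive,1 N3=alive,0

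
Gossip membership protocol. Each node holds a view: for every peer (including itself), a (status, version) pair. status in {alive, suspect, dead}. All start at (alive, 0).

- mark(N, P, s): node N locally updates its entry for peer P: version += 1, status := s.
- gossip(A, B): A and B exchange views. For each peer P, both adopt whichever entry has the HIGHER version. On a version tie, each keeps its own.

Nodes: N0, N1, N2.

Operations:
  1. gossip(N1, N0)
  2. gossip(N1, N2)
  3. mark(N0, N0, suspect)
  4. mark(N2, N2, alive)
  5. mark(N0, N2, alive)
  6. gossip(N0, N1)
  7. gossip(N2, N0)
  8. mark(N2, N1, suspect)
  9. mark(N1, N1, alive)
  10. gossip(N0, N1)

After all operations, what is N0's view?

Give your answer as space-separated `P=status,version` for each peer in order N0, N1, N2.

Answer: N0=suspect,1 N1=alive,1 N2=alive,1

Derivation:
Op 1: gossip N1<->N0 -> N1.N0=(alive,v0) N1.N1=(alive,v0) N1.N2=(alive,v0) | N0.N0=(alive,v0) N0.N1=(alive,v0) N0.N2=(alive,v0)
Op 2: gossip N1<->N2 -> N1.N0=(alive,v0) N1.N1=(alive,v0) N1.N2=(alive,v0) | N2.N0=(alive,v0) N2.N1=(alive,v0) N2.N2=(alive,v0)
Op 3: N0 marks N0=suspect -> (suspect,v1)
Op 4: N2 marks N2=alive -> (alive,v1)
Op 5: N0 marks N2=alive -> (alive,v1)
Op 6: gossip N0<->N1 -> N0.N0=(suspect,v1) N0.N1=(alive,v0) N0.N2=(alive,v1) | N1.N0=(suspect,v1) N1.N1=(alive,v0) N1.N2=(alive,v1)
Op 7: gossip N2<->N0 -> N2.N0=(suspect,v1) N2.N1=(alive,v0) N2.N2=(alive,v1) | N0.N0=(suspect,v1) N0.N1=(alive,v0) N0.N2=(alive,v1)
Op 8: N2 marks N1=suspect -> (suspect,v1)
Op 9: N1 marks N1=alive -> (alive,v1)
Op 10: gossip N0<->N1 -> N0.N0=(suspect,v1) N0.N1=(alive,v1) N0.N2=(alive,v1) | N1.N0=(suspect,v1) N1.N1=(alive,v1) N1.N2=(alive,v1)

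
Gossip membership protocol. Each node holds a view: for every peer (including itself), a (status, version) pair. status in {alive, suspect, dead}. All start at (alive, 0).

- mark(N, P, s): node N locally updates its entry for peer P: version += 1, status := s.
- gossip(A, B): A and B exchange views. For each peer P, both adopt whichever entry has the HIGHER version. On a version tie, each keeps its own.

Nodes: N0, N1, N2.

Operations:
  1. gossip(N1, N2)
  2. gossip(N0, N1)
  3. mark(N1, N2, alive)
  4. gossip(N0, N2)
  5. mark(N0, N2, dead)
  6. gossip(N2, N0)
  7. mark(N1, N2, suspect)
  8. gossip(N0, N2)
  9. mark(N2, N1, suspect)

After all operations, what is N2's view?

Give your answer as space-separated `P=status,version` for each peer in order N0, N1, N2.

Answer: N0=alive,0 N1=suspect,1 N2=dead,1

Derivation:
Op 1: gossip N1<->N2 -> N1.N0=(alive,v0) N1.N1=(alive,v0) N1.N2=(alive,v0) | N2.N0=(alive,v0) N2.N1=(alive,v0) N2.N2=(alive,v0)
Op 2: gossip N0<->N1 -> N0.N0=(alive,v0) N0.N1=(alive,v0) N0.N2=(alive,v0) | N1.N0=(alive,v0) N1.N1=(alive,v0) N1.N2=(alive,v0)
Op 3: N1 marks N2=alive -> (alive,v1)
Op 4: gossip N0<->N2 -> N0.N0=(alive,v0) N0.N1=(alive,v0) N0.N2=(alive,v0) | N2.N0=(alive,v0) N2.N1=(alive,v0) N2.N2=(alive,v0)
Op 5: N0 marks N2=dead -> (dead,v1)
Op 6: gossip N2<->N0 -> N2.N0=(alive,v0) N2.N1=(alive,v0) N2.N2=(dead,v1) | N0.N0=(alive,v0) N0.N1=(alive,v0) N0.N2=(dead,v1)
Op 7: N1 marks N2=suspect -> (suspect,v2)
Op 8: gossip N0<->N2 -> N0.N0=(alive,v0) N0.N1=(alive,v0) N0.N2=(dead,v1) | N2.N0=(alive,v0) N2.N1=(alive,v0) N2.N2=(dead,v1)
Op 9: N2 marks N1=suspect -> (suspect,v1)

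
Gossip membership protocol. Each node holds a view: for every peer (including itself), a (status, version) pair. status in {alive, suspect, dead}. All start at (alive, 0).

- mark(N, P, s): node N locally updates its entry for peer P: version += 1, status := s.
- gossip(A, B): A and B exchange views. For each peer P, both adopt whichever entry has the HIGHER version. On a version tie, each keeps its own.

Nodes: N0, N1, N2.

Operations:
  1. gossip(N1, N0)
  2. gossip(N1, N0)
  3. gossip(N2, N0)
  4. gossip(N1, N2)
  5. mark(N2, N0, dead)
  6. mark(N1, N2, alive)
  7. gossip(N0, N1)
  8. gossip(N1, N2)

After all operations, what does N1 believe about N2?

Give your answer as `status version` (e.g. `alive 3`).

Op 1: gossip N1<->N0 -> N1.N0=(alive,v0) N1.N1=(alive,v0) N1.N2=(alive,v0) | N0.N0=(alive,v0) N0.N1=(alive,v0) N0.N2=(alive,v0)
Op 2: gossip N1<->N0 -> N1.N0=(alive,v0) N1.N1=(alive,v0) N1.N2=(alive,v0) | N0.N0=(alive,v0) N0.N1=(alive,v0) N0.N2=(alive,v0)
Op 3: gossip N2<->N0 -> N2.N0=(alive,v0) N2.N1=(alive,v0) N2.N2=(alive,v0) | N0.N0=(alive,v0) N0.N1=(alive,v0) N0.N2=(alive,v0)
Op 4: gossip N1<->N2 -> N1.N0=(alive,v0) N1.N1=(alive,v0) N1.N2=(alive,v0) | N2.N0=(alive,v0) N2.N1=(alive,v0) N2.N2=(alive,v0)
Op 5: N2 marks N0=dead -> (dead,v1)
Op 6: N1 marks N2=alive -> (alive,v1)
Op 7: gossip N0<->N1 -> N0.N0=(alive,v0) N0.N1=(alive,v0) N0.N2=(alive,v1) | N1.N0=(alive,v0) N1.N1=(alive,v0) N1.N2=(alive,v1)
Op 8: gossip N1<->N2 -> N1.N0=(dead,v1) N1.N1=(alive,v0) N1.N2=(alive,v1) | N2.N0=(dead,v1) N2.N1=(alive,v0) N2.N2=(alive,v1)

Answer: alive 1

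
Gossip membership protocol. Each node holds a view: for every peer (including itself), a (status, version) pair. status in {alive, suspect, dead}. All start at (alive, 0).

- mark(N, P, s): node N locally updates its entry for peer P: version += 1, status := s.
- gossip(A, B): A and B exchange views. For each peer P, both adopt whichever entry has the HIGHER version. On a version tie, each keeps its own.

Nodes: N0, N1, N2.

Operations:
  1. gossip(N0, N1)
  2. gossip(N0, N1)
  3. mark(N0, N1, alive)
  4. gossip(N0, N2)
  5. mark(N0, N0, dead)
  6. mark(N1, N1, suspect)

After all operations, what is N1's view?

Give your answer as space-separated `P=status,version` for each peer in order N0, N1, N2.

Answer: N0=alive,0 N1=suspect,1 N2=alive,0

Derivation:
Op 1: gossip N0<->N1 -> N0.N0=(alive,v0) N0.N1=(alive,v0) N0.N2=(alive,v0) | N1.N0=(alive,v0) N1.N1=(alive,v0) N1.N2=(alive,v0)
Op 2: gossip N0<->N1 -> N0.N0=(alive,v0) N0.N1=(alive,v0) N0.N2=(alive,v0) | N1.N0=(alive,v0) N1.N1=(alive,v0) N1.N2=(alive,v0)
Op 3: N0 marks N1=alive -> (alive,v1)
Op 4: gossip N0<->N2 -> N0.N0=(alive,v0) N0.N1=(alive,v1) N0.N2=(alive,v0) | N2.N0=(alive,v0) N2.N1=(alive,v1) N2.N2=(alive,v0)
Op 5: N0 marks N0=dead -> (dead,v1)
Op 6: N1 marks N1=suspect -> (suspect,v1)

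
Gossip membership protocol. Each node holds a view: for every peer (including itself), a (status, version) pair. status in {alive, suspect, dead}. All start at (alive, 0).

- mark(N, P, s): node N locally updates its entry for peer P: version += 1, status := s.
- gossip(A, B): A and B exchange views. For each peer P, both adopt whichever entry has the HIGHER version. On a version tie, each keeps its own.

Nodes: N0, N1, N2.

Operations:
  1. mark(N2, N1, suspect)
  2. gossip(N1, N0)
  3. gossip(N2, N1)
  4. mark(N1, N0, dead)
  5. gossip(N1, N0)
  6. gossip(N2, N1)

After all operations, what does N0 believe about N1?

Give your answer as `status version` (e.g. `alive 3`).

Answer: suspect 1

Derivation:
Op 1: N2 marks N1=suspect -> (suspect,v1)
Op 2: gossip N1<->N0 -> N1.N0=(alive,v0) N1.N1=(alive,v0) N1.N2=(alive,v0) | N0.N0=(alive,v0) N0.N1=(alive,v0) N0.N2=(alive,v0)
Op 3: gossip N2<->N1 -> N2.N0=(alive,v0) N2.N1=(suspect,v1) N2.N2=(alive,v0) | N1.N0=(alive,v0) N1.N1=(suspect,v1) N1.N2=(alive,v0)
Op 4: N1 marks N0=dead -> (dead,v1)
Op 5: gossip N1<->N0 -> N1.N0=(dead,v1) N1.N1=(suspect,v1) N1.N2=(alive,v0) | N0.N0=(dead,v1) N0.N1=(suspect,v1) N0.N2=(alive,v0)
Op 6: gossip N2<->N1 -> N2.N0=(dead,v1) N2.N1=(suspect,v1) N2.N2=(alive,v0) | N1.N0=(dead,v1) N1.N1=(suspect,v1) N1.N2=(alive,v0)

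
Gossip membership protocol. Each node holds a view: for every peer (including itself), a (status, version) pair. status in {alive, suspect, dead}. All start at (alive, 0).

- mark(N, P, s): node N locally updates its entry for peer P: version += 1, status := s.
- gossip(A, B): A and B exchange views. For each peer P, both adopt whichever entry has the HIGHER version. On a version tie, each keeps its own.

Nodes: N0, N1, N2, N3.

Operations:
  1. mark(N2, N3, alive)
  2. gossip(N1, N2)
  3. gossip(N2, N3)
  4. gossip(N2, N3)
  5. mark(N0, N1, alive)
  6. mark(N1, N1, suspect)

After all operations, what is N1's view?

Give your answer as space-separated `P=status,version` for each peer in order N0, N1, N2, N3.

Answer: N0=alive,0 N1=suspect,1 N2=alive,0 N3=alive,1

Derivation:
Op 1: N2 marks N3=alive -> (alive,v1)
Op 2: gossip N1<->N2 -> N1.N0=(alive,v0) N1.N1=(alive,v0) N1.N2=(alive,v0) N1.N3=(alive,v1) | N2.N0=(alive,v0) N2.N1=(alive,v0) N2.N2=(alive,v0) N2.N3=(alive,v1)
Op 3: gossip N2<->N3 -> N2.N0=(alive,v0) N2.N1=(alive,v0) N2.N2=(alive,v0) N2.N3=(alive,v1) | N3.N0=(alive,v0) N3.N1=(alive,v0) N3.N2=(alive,v0) N3.N3=(alive,v1)
Op 4: gossip N2<->N3 -> N2.N0=(alive,v0) N2.N1=(alive,v0) N2.N2=(alive,v0) N2.N3=(alive,v1) | N3.N0=(alive,v0) N3.N1=(alive,v0) N3.N2=(alive,v0) N3.N3=(alive,v1)
Op 5: N0 marks N1=alive -> (alive,v1)
Op 6: N1 marks N1=suspect -> (suspect,v1)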